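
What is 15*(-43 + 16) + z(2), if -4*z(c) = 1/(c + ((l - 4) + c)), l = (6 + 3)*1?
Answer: -14581/36 ≈ -405.03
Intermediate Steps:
l = 9 (l = 9*1 = 9)
z(c) = -1/(4*(5 + 2*c)) (z(c) = -1/(4*(c + ((9 - 4) + c))) = -1/(4*(c + (5 + c))) = -1/(4*(5 + 2*c)))
15*(-43 + 16) + z(2) = 15*(-43 + 16) - 1/(20 + 8*2) = 15*(-27) - 1/(20 + 16) = -405 - 1/36 = -14581/36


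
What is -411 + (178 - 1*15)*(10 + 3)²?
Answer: 27136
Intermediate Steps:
-411 + (178 - 1*15)*(10 + 3)² = -411 + (178 - 15)*13² = -411 + 163*169 = -411 + 27547 = 27136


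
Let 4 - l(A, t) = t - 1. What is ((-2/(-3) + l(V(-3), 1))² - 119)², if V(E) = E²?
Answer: 765625/81 ≈ 9452.2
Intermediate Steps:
l(A, t) = 5 - t (l(A, t) = 4 - (t - 1) = 4 - (-1 + t) = 4 + (1 - t) = 5 - t)
((-2/(-3) + l(V(-3), 1))² - 119)² = ((-2/(-3) + (5 - 1*1))² - 119)² = ((-2*(-⅓) + (5 - 1))² - 119)² = ((⅔ + 4)² - 119)² = ((14/3)² - 119)² = (196/9 - 119)² = (-875/9)² = 765625/81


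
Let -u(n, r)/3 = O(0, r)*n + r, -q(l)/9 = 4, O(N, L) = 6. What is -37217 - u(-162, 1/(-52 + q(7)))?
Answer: -3531707/88 ≈ -40133.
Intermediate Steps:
q(l) = -36 (q(l) = -9*4 = -36)
u(n, r) = -18*n - 3*r (u(n, r) = -3*(6*n + r) = -3*(r + 6*n) = -18*n - 3*r)
-37217 - u(-162, 1/(-52 + q(7))) = -37217 - (-18*(-162) - 3/(-52 - 36)) = -37217 - (2916 - 3/(-88)) = -37217 - (2916 - 3*(-1/88)) = -37217 - (2916 + 3/88) = -37217 - 1*256611/88 = -37217 - 256611/88 = -3531707/88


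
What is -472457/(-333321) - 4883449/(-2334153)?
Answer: 910181009350/259340737371 ≈ 3.5096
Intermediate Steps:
-472457/(-333321) - 4883449/(-2334153) = -472457*(-1/333321) - 4883449*(-1/2334153) = 472457/333321 + 4883449/2334153 = 910181009350/259340737371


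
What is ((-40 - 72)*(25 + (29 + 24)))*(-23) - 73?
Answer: 200855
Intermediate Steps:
((-40 - 72)*(25 + (29 + 24)))*(-23) - 73 = -112*(25 + 53)*(-23) - 73 = -112*78*(-23) - 73 = -8736*(-23) - 73 = 200928 - 73 = 200855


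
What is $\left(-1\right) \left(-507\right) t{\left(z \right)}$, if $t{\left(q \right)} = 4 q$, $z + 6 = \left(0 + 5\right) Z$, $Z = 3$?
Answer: $18252$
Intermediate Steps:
$z = 9$ ($z = -6 + \left(0 + 5\right) 3 = -6 + 5 \cdot 3 = -6 + 15 = 9$)
$\left(-1\right) \left(-507\right) t{\left(z \right)} = \left(-1\right) \left(-507\right) 4 \cdot 9 = 507 \cdot 36 = 18252$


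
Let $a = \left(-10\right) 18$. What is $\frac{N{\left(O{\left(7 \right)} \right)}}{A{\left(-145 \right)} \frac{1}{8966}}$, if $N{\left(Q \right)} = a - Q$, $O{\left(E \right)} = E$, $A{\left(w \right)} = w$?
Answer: $\frac{1676642}{145} \approx 11563.0$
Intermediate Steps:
$a = -180$
$N{\left(Q \right)} = -180 - Q$
$\frac{N{\left(O{\left(7 \right)} \right)}}{A{\left(-145 \right)} \frac{1}{8966}} = \frac{-180 - 7}{\left(-145\right) \frac{1}{8966}} = - \frac{187}{- \frac{145}{8966}} = \left(-187\right) \left(- \frac{8966}{145}\right) = \frac{1676642}{145}$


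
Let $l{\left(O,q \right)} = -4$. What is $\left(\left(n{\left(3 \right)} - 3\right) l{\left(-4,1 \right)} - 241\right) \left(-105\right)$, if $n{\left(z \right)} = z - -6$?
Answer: $27825$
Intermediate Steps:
$n{\left(z \right)} = 6 + z$ ($n{\left(z \right)} = z + 6 = 6 + z$)
$\left(\left(n{\left(3 \right)} - 3\right) l{\left(-4,1 \right)} - 241\right) \left(-105\right) = \left(\left(\left(6 + 3\right) - 3\right) \left(-4\right) - 241\right) \left(-105\right) = \left(\left(9 - 3\right) \left(-4\right) - 241\right) \left(-105\right) = \left(6 \left(-4\right) - 241\right) \left(-105\right) = \left(-24 - 241\right) \left(-105\right) = \left(-265\right) \left(-105\right) = 27825$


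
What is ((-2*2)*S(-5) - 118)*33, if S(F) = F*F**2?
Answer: 12606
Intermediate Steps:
S(F) = F**3
((-2*2)*S(-5) - 118)*33 = (-2*2*(-5)**3 - 118)*33 = (-4*(-125) - 118)*33 = (500 - 118)*33 = 382*33 = 12606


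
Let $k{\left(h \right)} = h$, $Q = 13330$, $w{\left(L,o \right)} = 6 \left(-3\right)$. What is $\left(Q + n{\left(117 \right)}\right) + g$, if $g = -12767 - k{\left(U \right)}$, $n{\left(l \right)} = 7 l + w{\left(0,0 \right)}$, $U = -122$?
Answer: $1486$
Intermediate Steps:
$w{\left(L,o \right)} = -18$
$n{\left(l \right)} = -18 + 7 l$ ($n{\left(l \right)} = 7 l - 18 = -18 + 7 l$)
$g = -12645$ ($g = -12767 - -122 = -12767 + 122 = -12645$)
$\left(Q + n{\left(117 \right)}\right) + g = \left(13330 + \left(-18 + 7 \cdot 117\right)\right) - 12645 = \left(13330 + \left(-18 + 819\right)\right) - 12645 = \left(13330 + 801\right) - 12645 = 14131 - 12645 = 1486$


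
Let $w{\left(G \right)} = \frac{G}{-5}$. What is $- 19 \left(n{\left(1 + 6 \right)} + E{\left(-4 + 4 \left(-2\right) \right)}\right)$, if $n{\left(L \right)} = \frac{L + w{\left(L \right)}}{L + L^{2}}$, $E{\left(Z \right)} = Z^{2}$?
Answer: $- \frac{27379}{10} \approx -2737.9$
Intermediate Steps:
$w{\left(G \right)} = - \frac{G}{5}$ ($w{\left(G \right)} = G \left(- \frac{1}{5}\right) = - \frac{G}{5}$)
$n{\left(L \right)} = \frac{4 L}{5 \left(L + L^{2}\right)}$ ($n{\left(L \right)} = \frac{L - \frac{L}{5}}{L + L^{2}} = \frac{\frac{4}{5} L}{L + L^{2}} = \frac{4 L}{5 \left(L + L^{2}\right)}$)
$- 19 \left(n{\left(1 + 6 \right)} + E{\left(-4 + 4 \left(-2\right) \right)}\right) = - 19 \left(\frac{4}{5 \left(1 + \left(1 + 6\right)\right)} + \left(-4 + 4 \left(-2\right)\right)^{2}\right) = - 19 \left(\frac{4}{5 \left(1 + 7\right)} + \left(-4 - 8\right)^{2}\right) = - 19 \left(\frac{4}{5 \cdot 8} + \left(-12\right)^{2}\right) = - 19 \left(\frac{4}{5} \cdot \frac{1}{8} + 144\right) = - 19 \left(\frac{1}{10} + 144\right) = \left(-19\right) \frac{1441}{10} = - \frac{27379}{10}$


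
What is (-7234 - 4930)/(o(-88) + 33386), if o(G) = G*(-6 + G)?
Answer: -6082/20829 ≈ -0.29200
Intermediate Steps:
(-7234 - 4930)/(o(-88) + 33386) = (-7234 - 4930)/(-88*(-6 - 88) + 33386) = -12164/(-88*(-94) + 33386) = -12164/(8272 + 33386) = -12164/41658 = -12164*1/41658 = -6082/20829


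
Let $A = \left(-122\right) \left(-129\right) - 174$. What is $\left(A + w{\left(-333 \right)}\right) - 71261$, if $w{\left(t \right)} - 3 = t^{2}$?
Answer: $55195$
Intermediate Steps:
$w{\left(t \right)} = 3 + t^{2}$
$A = 15564$ ($A = 15738 - 174 = 15564$)
$\left(A + w{\left(-333 \right)}\right) - 71261 = \left(15564 + \left(3 + \left(-333\right)^{2}\right)\right) - 71261 = \left(15564 + \left(3 + 110889\right)\right) - 71261 = \left(15564 + 110892\right) - 71261 = 126456 - 71261 = 55195$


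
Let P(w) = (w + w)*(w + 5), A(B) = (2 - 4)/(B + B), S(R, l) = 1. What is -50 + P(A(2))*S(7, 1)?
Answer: -109/2 ≈ -54.500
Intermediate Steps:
A(B) = -1/B (A(B) = -2*1/(2*B) = -1/B)
P(w) = 2*w*(5 + w) (P(w) = (2*w)*(5 + w) = 2*w*(5 + w))
-50 + P(A(2))*S(7, 1) = -50 + (2*(-1/2)*(5 - 1/2))*1 = -50 + (2*(-1*½)*(5 - 1*½))*1 = -50 + (2*(-½)*(5 - ½))*1 = -50 + (2*(-½)*(9/2))*1 = -50 - 9/2*1 = -50 - 9/2 = -109/2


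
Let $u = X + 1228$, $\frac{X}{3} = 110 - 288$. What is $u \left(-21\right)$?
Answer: $-14574$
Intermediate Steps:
$X = -534$ ($X = 3 \left(110 - 288\right) = 3 \left(-178\right) = -534$)
$u = 694$ ($u = -534 + 1228 = 694$)
$u \left(-21\right) = 694 \left(-21\right) = -14574$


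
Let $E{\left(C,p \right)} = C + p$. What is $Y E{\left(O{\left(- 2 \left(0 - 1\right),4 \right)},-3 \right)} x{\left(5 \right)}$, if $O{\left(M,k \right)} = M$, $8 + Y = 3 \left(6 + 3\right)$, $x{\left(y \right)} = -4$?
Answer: $76$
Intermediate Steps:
$Y = 19$ ($Y = -8 + 3 \left(6 + 3\right) = -8 + 3 \cdot 9 = -8 + 27 = 19$)
$Y E{\left(O{\left(- 2 \left(0 - 1\right),4 \right)},-3 \right)} x{\left(5 \right)} = 19 \left(- 2 \left(0 - 1\right) - 3\right) \left(-4\right) = 19 \left(\left(-2\right) \left(-1\right) - 3\right) \left(-4\right) = 19 \left(2 - 3\right) \left(-4\right) = 19 \left(-1\right) \left(-4\right) = \left(-19\right) \left(-4\right) = 76$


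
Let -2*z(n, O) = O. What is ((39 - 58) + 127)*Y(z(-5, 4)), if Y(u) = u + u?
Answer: -432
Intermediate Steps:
z(n, O) = -O/2
Y(u) = 2*u
((39 - 58) + 127)*Y(z(-5, 4)) = ((39 - 58) + 127)*(2*(-½*4)) = (-19 + 127)*(2*(-2)) = 108*(-4) = -432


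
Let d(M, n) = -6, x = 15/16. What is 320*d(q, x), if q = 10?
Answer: -1920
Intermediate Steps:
x = 15/16 (x = 15*(1/16) = 15/16 ≈ 0.93750)
320*d(q, x) = 320*(-6) = -1920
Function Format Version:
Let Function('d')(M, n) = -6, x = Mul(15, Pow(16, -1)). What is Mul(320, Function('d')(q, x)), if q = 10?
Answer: -1920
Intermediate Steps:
x = Rational(15, 16) (x = Mul(15, Rational(1, 16)) = Rational(15, 16) ≈ 0.93750)
Mul(320, Function('d')(q, x)) = Mul(320, -6) = -1920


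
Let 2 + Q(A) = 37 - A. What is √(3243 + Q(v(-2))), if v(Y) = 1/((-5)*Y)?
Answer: √327790/10 ≈ 57.253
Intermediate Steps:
v(Y) = -1/(5*Y)
Q(A) = 35 - A (Q(A) = -2 + (37 - A) = 35 - A)
√(3243 + Q(v(-2))) = √(3243 + (35 - (-1)/(5*(-2)))) = √(3243 + (35 - (-1)*(-1)/(5*2))) = √(3243 + (35 - 1*⅒)) = √(3243 + (35 - ⅒)) = √(3243 + 349/10) = √(32779/10) = √327790/10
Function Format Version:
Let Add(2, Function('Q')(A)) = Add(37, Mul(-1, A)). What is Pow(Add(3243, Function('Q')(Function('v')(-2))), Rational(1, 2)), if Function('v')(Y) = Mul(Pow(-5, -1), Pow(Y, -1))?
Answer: Mul(Rational(1, 10), Pow(327790, Rational(1, 2))) ≈ 57.253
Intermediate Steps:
Function('v')(Y) = Mul(Rational(-1, 5), Pow(Y, -1))
Function('Q')(A) = Add(35, Mul(-1, A)) (Function('Q')(A) = Add(-2, Add(37, Mul(-1, A))) = Add(35, Mul(-1, A)))
Pow(Add(3243, Function('Q')(Function('v')(-2))), Rational(1, 2)) = Pow(Add(3243, Add(35, Mul(-1, Mul(Rational(-1, 5), Pow(-2, -1))))), Rational(1, 2)) = Pow(Add(3243, Add(35, Mul(-1, Mul(Rational(-1, 5), Rational(-1, 2))))), Rational(1, 2)) = Pow(Add(3243, Add(35, Mul(-1, Rational(1, 10)))), Rational(1, 2)) = Pow(Add(3243, Add(35, Rational(-1, 10))), Rational(1, 2)) = Pow(Add(3243, Rational(349, 10)), Rational(1, 2)) = Pow(Rational(32779, 10), Rational(1, 2)) = Mul(Rational(1, 10), Pow(327790, Rational(1, 2)))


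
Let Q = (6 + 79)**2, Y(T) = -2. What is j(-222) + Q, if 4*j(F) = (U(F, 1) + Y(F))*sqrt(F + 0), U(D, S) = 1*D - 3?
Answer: 7225 - 227*I*sqrt(222)/4 ≈ 7225.0 - 845.56*I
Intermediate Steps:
U(D, S) = -3 + D (U(D, S) = D - 3 = -3 + D)
j(F) = sqrt(F)*(-5 + F)/4 (j(F) = (((-3 + F) - 2)*sqrt(F + 0))/4 = ((-5 + F)*sqrt(F))/4 = (sqrt(F)*(-5 + F))/4 = sqrt(F)*(-5 + F)/4)
Q = 7225 (Q = 85**2 = 7225)
j(-222) + Q = sqrt(-222)*(-5 - 222)/4 + 7225 = (1/4)*(I*sqrt(222))*(-227) + 7225 = -227*I*sqrt(222)/4 + 7225 = 7225 - 227*I*sqrt(222)/4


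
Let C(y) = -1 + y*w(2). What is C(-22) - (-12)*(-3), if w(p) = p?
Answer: -81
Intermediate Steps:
C(y) = -1 + 2*y (C(y) = -1 + y*2 = -1 + 2*y)
C(-22) - (-12)*(-3) = (-1 + 2*(-22)) - (-12)*(-3) = (-1 - 44) - 1*36 = -45 - 36 = -81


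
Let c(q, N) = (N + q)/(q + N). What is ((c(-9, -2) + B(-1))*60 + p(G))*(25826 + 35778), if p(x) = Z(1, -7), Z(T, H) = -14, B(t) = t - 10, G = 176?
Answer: -37824856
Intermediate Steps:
B(t) = -10 + t
p(x) = -14
c(q, N) = 1 (c(q, N) = (N + q)/(N + q) = 1)
((c(-9, -2) + B(-1))*60 + p(G))*(25826 + 35778) = ((1 + (-10 - 1))*60 - 14)*(25826 + 35778) = ((1 - 11)*60 - 14)*61604 = (-10*60 - 14)*61604 = (-600 - 14)*61604 = -614*61604 = -37824856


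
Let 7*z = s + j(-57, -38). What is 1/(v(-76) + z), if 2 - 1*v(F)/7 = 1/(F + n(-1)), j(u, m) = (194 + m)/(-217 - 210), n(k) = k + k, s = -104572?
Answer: -233142/3479602289 ≈ -6.7002e-5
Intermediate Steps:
n(k) = 2*k
j(u, m) = -194/427 - m/427 (j(u, m) = (194 + m)/(-427) = (194 + m)*(-1/427) = -194/427 - m/427)
v(F) = 14 - 7/(-2 + F) (v(F) = 14 - 7/(F + 2*(-1)) = 14 - 7/(F - 2) = 14 - 7/(-2 + F))
z = -44652400/2989 (z = (-104572 + (-194/427 - 1/427*(-38)))/7 = (-104572 + (-194/427 + 38/427))/7 = (-104572 - 156/427)/7 = (1/7)*(-44652400/427) = -44652400/2989 ≈ -14939.)
1/(v(-76) + z) = 1/(7*(-5 + 2*(-76))/(-2 - 76) - 44652400/2989) = 1/(7*(-5 - 152)/(-78) - 44652400/2989) = 1/(7*(-1/78)*(-157) - 44652400/2989) = 1/(1099/78 - 44652400/2989) = 1/(-3479602289/233142) = -233142/3479602289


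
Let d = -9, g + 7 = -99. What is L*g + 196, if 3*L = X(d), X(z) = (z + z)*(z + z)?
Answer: -11252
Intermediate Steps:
g = -106 (g = -7 - 99 = -106)
X(z) = 4*z² (X(z) = (2*z)*(2*z) = 4*z²)
L = 108 (L = (4*(-9)²)/3 = (4*81)/3 = (⅓)*324 = 108)
L*g + 196 = 108*(-106) + 196 = -11448 + 196 = -11252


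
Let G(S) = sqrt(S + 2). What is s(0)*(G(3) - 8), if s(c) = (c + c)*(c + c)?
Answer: 0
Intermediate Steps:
G(S) = sqrt(2 + S)
s(c) = 4*c**2 (s(c) = (2*c)*(2*c) = 4*c**2)
s(0)*(G(3) - 8) = (4*0**2)*(sqrt(2 + 3) - 8) = (4*0)*(sqrt(5) - 8) = 0*(-8 + sqrt(5)) = 0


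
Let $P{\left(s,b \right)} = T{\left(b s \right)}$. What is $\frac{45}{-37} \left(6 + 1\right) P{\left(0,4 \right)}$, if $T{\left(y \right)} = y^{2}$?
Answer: $0$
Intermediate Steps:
$P{\left(s,b \right)} = b^{2} s^{2}$ ($P{\left(s,b \right)} = \left(b s\right)^{2} = b^{2} s^{2}$)
$\frac{45}{-37} \left(6 + 1\right) P{\left(0,4 \right)} = \frac{45}{-37} \left(6 + 1\right) 4^{2} \cdot 0^{2} = 45 \left(- \frac{1}{37}\right) 7 \cdot 16 \cdot 0 = - \frac{45 \cdot 7 \cdot 0}{37} = \left(- \frac{45}{37}\right) 0 = 0$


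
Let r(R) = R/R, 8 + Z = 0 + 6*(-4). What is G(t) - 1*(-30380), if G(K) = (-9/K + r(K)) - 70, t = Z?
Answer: 969961/32 ≈ 30311.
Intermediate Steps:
Z = -32 (Z = -8 + (0 + 6*(-4)) = -8 + (0 - 24) = -8 - 24 = -32)
r(R) = 1
t = -32
G(K) = -69 - 9/K (G(K) = (-9/K + 1) - 70 = (1 - 9/K) - 70 = -69 - 9/K)
G(t) - 1*(-30380) = (-69 - 9/(-32)) - 1*(-30380) = (-69 - 9*(-1/32)) + 30380 = (-69 + 9/32) + 30380 = -2199/32 + 30380 = 969961/32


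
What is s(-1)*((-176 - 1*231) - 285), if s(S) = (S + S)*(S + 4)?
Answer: 4152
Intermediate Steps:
s(S) = 2*S*(4 + S) (s(S) = (2*S)*(4 + S) = 2*S*(4 + S))
s(-1)*((-176 - 1*231) - 285) = (2*(-1)*(4 - 1))*((-176 - 1*231) - 285) = (2*(-1)*3)*((-176 - 231) - 285) = -6*(-407 - 285) = -6*(-692) = 4152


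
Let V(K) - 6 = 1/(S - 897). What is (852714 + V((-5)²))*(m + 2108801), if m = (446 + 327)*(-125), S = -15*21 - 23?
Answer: 111528476610896/65 ≈ 1.7158e+12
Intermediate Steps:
S = -338 (S = -315 - 23 = -338)
m = -96625 (m = 773*(-125) = -96625)
V(K) = 7409/1235 (V(K) = 6 + 1/(-338 - 897) = 6 + 1/(-1235) = 6 - 1/1235 = 7409/1235)
(852714 + V((-5)²))*(m + 2108801) = (852714 + 7409/1235)*(-96625 + 2108801) = (1053109199/1235)*2012176 = 111528476610896/65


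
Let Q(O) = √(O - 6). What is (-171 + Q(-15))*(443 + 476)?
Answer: -157149 + 919*I*√21 ≈ -1.5715e+5 + 4211.4*I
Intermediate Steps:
Q(O) = √(-6 + O)
(-171 + Q(-15))*(443 + 476) = (-171 + √(-6 - 15))*(443 + 476) = (-171 + √(-21))*919 = (-171 + I*√21)*919 = -157149 + 919*I*√21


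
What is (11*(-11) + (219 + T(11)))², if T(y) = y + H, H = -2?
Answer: 11449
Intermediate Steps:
T(y) = -2 + y (T(y) = y - 2 = -2 + y)
(11*(-11) + (219 + T(11)))² = (11*(-11) + (219 + (-2 + 11)))² = (-121 + (219 + 9))² = (-121 + 228)² = 107² = 11449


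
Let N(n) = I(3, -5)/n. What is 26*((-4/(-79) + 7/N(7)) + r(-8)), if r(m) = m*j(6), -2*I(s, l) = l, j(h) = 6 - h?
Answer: 201812/395 ≈ 510.92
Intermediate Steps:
I(s, l) = -l/2
r(m) = 0 (r(m) = m*(6 - 1*6) = m*(6 - 6) = m*0 = 0)
N(n) = 5/(2*n) (N(n) = (-½*(-5))/n = 5/(2*n))
26*((-4/(-79) + 7/N(7)) + r(-8)) = 26*((-4/(-79) + 7/(((5/2)/7))) + 0) = 26*((-4*(-1/79) + 7/(((5/2)*(⅐)))) + 0) = 26*((4/79 + 7/(5/14)) + 0) = 26*((4/79 + 7*(14/5)) + 0) = 26*((4/79 + 98/5) + 0) = 26*(7762/395 + 0) = 26*(7762/395) = 201812/395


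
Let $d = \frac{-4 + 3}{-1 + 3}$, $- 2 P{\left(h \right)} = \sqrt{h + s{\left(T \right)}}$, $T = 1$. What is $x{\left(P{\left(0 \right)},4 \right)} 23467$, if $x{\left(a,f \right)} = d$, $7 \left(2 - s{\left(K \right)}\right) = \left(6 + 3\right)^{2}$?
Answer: $- \frac{23467}{2} \approx -11734.0$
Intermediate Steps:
$s{\left(K \right)} = - \frac{67}{7}$ ($s{\left(K \right)} = 2 - \frac{\left(6 + 3\right)^{2}}{7} = 2 - \frac{9^{2}}{7} = 2 - \frac{81}{7} = - \frac{67}{7}$)
$P{\left(h \right)} = - \frac{\sqrt{- \frac{67}{7} + h}}{2}$ ($P{\left(h \right)} = - \frac{\sqrt{h - \frac{67}{7}}}{2} = - \frac{\sqrt{- \frac{67}{7} + h}}{2}$)
$d = - \frac{1}{2} \approx -0.5$
$x{\left(a,f \right)} = - \frac{1}{2}$
$x{\left(P{\left(0 \right)},4 \right)} 23467 = \left(- \frac{1}{2}\right) 23467 = - \frac{23467}{2}$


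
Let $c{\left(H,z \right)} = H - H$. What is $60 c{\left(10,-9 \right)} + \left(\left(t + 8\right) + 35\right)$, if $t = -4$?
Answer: $39$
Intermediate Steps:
$c{\left(H,z \right)} = 0$
$60 c{\left(10,-9 \right)} + \left(\left(t + 8\right) + 35\right) = 60 \cdot 0 + \left(\left(-4 + 8\right) + 35\right) = 0 + \left(4 + 35\right) = 0 + 39 = 39$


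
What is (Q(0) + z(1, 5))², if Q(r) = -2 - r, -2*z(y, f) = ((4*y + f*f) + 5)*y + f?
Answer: 1849/4 ≈ 462.25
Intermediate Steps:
z(y, f) = -f/2 - y*(5 + f² + 4*y)/2 (z(y, f) = -(((4*y + f*f) + 5)*y + f)/2 = -(((4*y + f²) + 5)*y + f)/2 = -(((f² + 4*y) + 5)*y + f)/2 = -((5 + f² + 4*y)*y + f)/2 = -(y*(5 + f² + 4*y) + f)/2 = -(f + y*(5 + f² + 4*y))/2 = -f/2 - y*(5 + f² + 4*y)/2)
(Q(0) + z(1, 5))² = ((-2 - 1*0) + (-2*1² - 5/2*1 - ½*5 - ½*1*5²))² = ((-2 + 0) + (-2*1 - 5/2 - 5/2 - ½*1*25))² = (-2 + (-2 - 5/2 - 5/2 - 25/2))² = (-2 - 39/2)² = (-43/2)² = 1849/4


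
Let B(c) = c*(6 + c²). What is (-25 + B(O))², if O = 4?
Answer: 3969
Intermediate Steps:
(-25 + B(O))² = (-25 + 4*(6 + 4²))² = (-25 + 4*(6 + 16))² = (-25 + 4*22)² = (-25 + 88)² = 63² = 3969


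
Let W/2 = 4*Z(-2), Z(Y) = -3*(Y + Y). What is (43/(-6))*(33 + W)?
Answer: -1849/2 ≈ -924.50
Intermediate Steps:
Z(Y) = -6*Y
W = 96 (W = 2*(4*(-6*(-2))) = 2*(4*12) = 2*48 = 96)
(43/(-6))*(33 + W) = (43/(-6))*(33 + 96) = (43*(-1/6))*129 = -43/6*129 = -1849/2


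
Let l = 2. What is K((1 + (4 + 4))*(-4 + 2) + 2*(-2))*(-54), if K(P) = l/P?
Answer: 54/11 ≈ 4.9091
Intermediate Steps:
K(P) = 2/P
K((1 + (4 + 4))*(-4 + 2) + 2*(-2))*(-54) = (2/((1 + (4 + 4))*(-4 + 2) + 2*(-2)))*(-54) = (2/((1 + 8)*(-2) - 4))*(-54) = (2/(9*(-2) - 4))*(-54) = (2/(-18 - 4))*(-54) = (2/(-22))*(-54) = (2*(-1/22))*(-54) = -1/11*(-54) = 54/11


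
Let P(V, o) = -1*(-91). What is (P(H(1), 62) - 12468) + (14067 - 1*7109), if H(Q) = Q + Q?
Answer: -5419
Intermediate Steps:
H(Q) = 2*Q
P(V, o) = 91
(P(H(1), 62) - 12468) + (14067 - 1*7109) = (91 - 12468) + (14067 - 1*7109) = -12377 + (14067 - 7109) = -12377 + 6958 = -5419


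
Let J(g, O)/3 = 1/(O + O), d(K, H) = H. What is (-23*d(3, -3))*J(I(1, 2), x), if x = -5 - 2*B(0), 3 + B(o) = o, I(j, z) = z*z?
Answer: 207/2 ≈ 103.50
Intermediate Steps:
I(j, z) = z²
B(o) = -3 + o
x = 1 (x = -5 - 2*(-3 + 0) = -5 - 2*(-3) = -5 + 6 = 1)
J(g, O) = 3/(2*O) (J(g, O) = 3/(O + O) = 3/((2*O)) = 3*(1/(2*O)) = 3/(2*O))
(-23*d(3, -3))*J(I(1, 2), x) = (-23*(-3))*((3/2)/1) = 69*((3/2)*1) = 69*(3/2) = 207/2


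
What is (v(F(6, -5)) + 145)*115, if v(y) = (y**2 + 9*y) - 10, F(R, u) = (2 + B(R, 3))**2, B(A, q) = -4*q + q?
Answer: 342355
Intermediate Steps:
B(A, q) = -3*q
F(R, u) = 49 (F(R, u) = (2 - 3*3)**2 = (2 - 9)**2 = (-7)**2 = 49)
v(y) = -10 + y**2 + 9*y
(v(F(6, -5)) + 145)*115 = ((-10 + 49**2 + 9*49) + 145)*115 = ((-10 + 2401 + 441) + 145)*115 = (2832 + 145)*115 = 2977*115 = 342355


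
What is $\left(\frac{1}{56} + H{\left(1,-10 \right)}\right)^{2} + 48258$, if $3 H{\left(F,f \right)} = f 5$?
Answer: $\frac{1369857001}{28224} \approx 48535.0$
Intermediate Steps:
$H{\left(F,f \right)} = \frac{5 f}{3}$ ($H{\left(F,f \right)} = \frac{f 5}{3} = \frac{5 f}{3}$)
$\left(\frac{1}{56} + H{\left(1,-10 \right)}\right)^{2} + 48258 = \left(\frac{1}{56} + \frac{5}{3} \left(-10\right)\right)^{2} + 48258 = \left(\frac{1}{56} - \frac{50}{3}\right)^{2} + 48258 = \left(- \frac{2797}{168}\right)^{2} + 48258 = \frac{7823209}{28224} + 48258 = \frac{1369857001}{28224}$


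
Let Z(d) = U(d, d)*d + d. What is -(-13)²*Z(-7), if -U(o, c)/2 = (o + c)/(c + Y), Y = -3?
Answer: -10647/5 ≈ -2129.4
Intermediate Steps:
U(o, c) = -2*(c + o)/(-3 + c) (U(o, c) = -2*(o + c)/(c - 3) = -2*(c + o)/(-3 + c))
Z(d) = d - 4*d²/(-3 + d) (Z(d) = (2*(-d - d)/(-3 + d))*d + d = (2*(-2*d)/(-3 + d))*d + d = (-4*d/(-3 + d))*d + d = -4*d²/(-3 + d) + d = d - 4*d²/(-3 + d))
-(-13)²*Z(-7) = -(-13)²*3*(-7)*(-1 - 1*(-7))/(-3 - 7) = -169*3*(-7)*(-1 + 7)/(-10) = -169*3*(-7)*(-⅒)*6 = -169*63/5 = -1*10647/5 = -10647/5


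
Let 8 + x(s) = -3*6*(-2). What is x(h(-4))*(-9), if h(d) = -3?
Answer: -252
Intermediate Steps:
x(s) = 28 (x(s) = -8 - 3*6*(-2) = -8 - 18*(-2) = -8 + 36 = 28)
x(h(-4))*(-9) = 28*(-9) = -252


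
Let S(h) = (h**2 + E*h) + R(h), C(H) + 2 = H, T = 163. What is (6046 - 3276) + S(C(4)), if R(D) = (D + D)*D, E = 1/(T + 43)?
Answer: 286547/103 ≈ 2782.0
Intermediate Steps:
E = 1/206 (E = 1/(163 + 43) = 1/206 ≈ 0.0048544)
R(D) = 2*D**2 (R(D) = (2*D)*D = 2*D**2)
C(H) = -2 + H
S(h) = 3*h**2 + h/206 (S(h) = (h**2 + h/206) + 2*h**2 = 3*h**2 + h/206)
(6046 - 3276) + S(C(4)) = (6046 - 3276) + (-2 + 4)*(1 + 618*(-2 + 4))/206 = 2770 + (1/206)*2*(1 + 618*2) = 2770 + (1/206)*2*(1 + 1236) = 2770 + (1/206)*2*1237 = 2770 + 1237/103 = 286547/103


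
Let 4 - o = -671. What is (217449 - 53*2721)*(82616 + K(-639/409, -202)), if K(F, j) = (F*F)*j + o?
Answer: 1014356750756244/167281 ≈ 6.0638e+9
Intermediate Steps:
o = 675 (o = 4 - 1*(-671) = 4 + 671 = 675)
K(F, j) = 675 + j*F² (K(F, j) = (F*F)*j + 675 = F²*j + 675 = j*F² + 675 = 675 + j*F²)
(217449 - 53*2721)*(82616 + K(-639/409, -202)) = (217449 - 53*2721)*(82616 + (675 - 202*(-639/409)²)) = (217449 - 144213)*(82616 + (675 - 202*(-639*1/409)²)) = 73236*(82616 + (675 - 202*(-639/409)²)) = 73236*(82616 + (675 - 202*408321/167281)) = 73236*(82616 + (675 - 82480842/167281)) = 73236*(82616 + 30433833/167281) = 73236*(13850520929/167281) = 1014356750756244/167281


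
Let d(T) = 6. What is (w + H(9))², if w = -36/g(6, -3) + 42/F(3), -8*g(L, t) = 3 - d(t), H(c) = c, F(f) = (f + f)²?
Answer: 265225/36 ≈ 7367.4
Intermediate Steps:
F(f) = 4*f² (F(f) = (2*f)² = 4*f²)
g(L, t) = 3/8 (g(L, t) = -(3 - 1*6)/8 = -(3 - 6)/8 = -⅛*(-3) = 3/8)
w = -569/6 (w = -36/3/8 + 42/((4*3²)) = -36*8/3 + 42/((4*9)) = -96 + 42/36 = -96 + 42*(1/36) = -96 + 7/6 = -569/6 ≈ -94.833)
(w + H(9))² = (-569/6 + 9)² = (-515/6)² = 265225/36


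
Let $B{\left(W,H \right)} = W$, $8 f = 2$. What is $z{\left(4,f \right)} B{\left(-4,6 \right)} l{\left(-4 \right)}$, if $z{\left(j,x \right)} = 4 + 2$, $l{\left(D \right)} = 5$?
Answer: $-120$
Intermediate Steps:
$f = \frac{1}{4}$ ($f = \frac{1}{8} \cdot 2 = \frac{1}{4} \approx 0.25$)
$z{\left(j,x \right)} = 6$
$z{\left(4,f \right)} B{\left(-4,6 \right)} l{\left(-4 \right)} = 6 \left(-4\right) 5 = \left(-24\right) 5 = -120$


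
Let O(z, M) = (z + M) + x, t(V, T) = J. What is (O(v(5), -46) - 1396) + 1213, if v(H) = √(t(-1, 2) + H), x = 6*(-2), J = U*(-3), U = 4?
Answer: -241 + I*√7 ≈ -241.0 + 2.6458*I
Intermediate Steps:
J = -12 (J = 4*(-3) = -12)
t(V, T) = -12
x = -12
v(H) = √(-12 + H)
O(z, M) = -12 + M + z (O(z, M) = (z + M) - 12 = (M + z) - 12 = -12 + M + z)
(O(v(5), -46) - 1396) + 1213 = ((-12 - 46 + √(-12 + 5)) - 1396) + 1213 = ((-12 - 46 + √(-7)) - 1396) + 1213 = ((-12 - 46 + I*√7) - 1396) + 1213 = ((-58 + I*√7) - 1396) + 1213 = (-1454 + I*√7) + 1213 = -241 + I*√7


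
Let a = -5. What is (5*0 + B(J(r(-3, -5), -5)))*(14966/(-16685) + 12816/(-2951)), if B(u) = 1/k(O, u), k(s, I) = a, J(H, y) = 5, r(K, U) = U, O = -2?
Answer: 257999626/246187175 ≈ 1.0480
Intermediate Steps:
k(s, I) = -5
B(u) = -⅕ (B(u) = 1/(-5) = -⅕)
(5*0 + B(J(r(-3, -5), -5)))*(14966/(-16685) + 12816/(-2951)) = (5*0 - ⅕)*(14966/(-16685) + 12816/(-2951)) = (0 - ⅕)*(14966*(-1/16685) + 12816*(-1/2951)) = -(-14966/16685 - 12816/2951)/5 = -⅕*(-257999626/49237435) = 257999626/246187175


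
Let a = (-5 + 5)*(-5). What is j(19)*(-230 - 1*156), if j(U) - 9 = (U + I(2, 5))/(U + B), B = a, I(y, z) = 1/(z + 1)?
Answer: -220213/57 ≈ -3863.4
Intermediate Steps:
I(y, z) = 1/(1 + z)
a = 0 (a = 0*(-5) = 0)
B = 0
j(U) = 9 + (1/6 + U)/U (j(U) = 9 + (U + 1/(1 + 5))/(U + 0) = 9 + (U + 1/6)/U = 9 + (1/6 + U)/U)
j(19)*(-230 - 1*156) = (10 + (1/6)/19)*(-230 - 1*156) = (10 + (1/6)*(1/19))*(-230 - 156) = (10 + 1/114)*(-386) = (1141/114)*(-386) = -220213/57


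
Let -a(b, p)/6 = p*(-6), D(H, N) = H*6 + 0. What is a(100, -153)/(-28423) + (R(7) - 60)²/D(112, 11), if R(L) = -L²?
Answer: 341395039/19100256 ≈ 17.874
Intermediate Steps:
D(H, N) = 6*H (D(H, N) = 6*H + 0 = 6*H)
a(b, p) = 36*p (a(b, p) = -6*p*(-6) = -(-36)*p = 36*p)
a(100, -153)/(-28423) + (R(7) - 60)²/D(112, 11) = (36*(-153))/(-28423) + (-1*7² - 60)²/((6*112)) = -5508*(-1/28423) + (-1*49 - 60)²/672 = 5508/28423 + (-49 - 60)²*(1/672) = 5508/28423 + (-109)²*(1/672) = 5508/28423 + 11881*(1/672) = 5508/28423 + 11881/672 = 341395039/19100256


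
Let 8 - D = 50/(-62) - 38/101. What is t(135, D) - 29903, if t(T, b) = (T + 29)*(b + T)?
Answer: -19590789/3131 ≈ -6257.0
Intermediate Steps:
D = 28751/3131 (D = 8 - (50/(-62) - 38/101) = 8 - (50*(-1/62) - 38*1/101) = 8 - (-25/31 - 38/101) = 8 - 1*(-3703/3131) = 8 + 3703/3131 = 28751/3131 ≈ 9.1827)
t(T, b) = (29 + T)*(T + b)
t(135, D) - 29903 = (135² + 29*135 + 29*(28751/3131) + 135*(28751/3131)) - 29903 = (18225 + 3915 + 833779/3131 + 3881385/3131) - 29903 = 74035504/3131 - 29903 = -19590789/3131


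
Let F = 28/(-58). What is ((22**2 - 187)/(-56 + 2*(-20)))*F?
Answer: 693/464 ≈ 1.4935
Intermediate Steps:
F = -14/29 (F = 28*(-1/58) = -14/29 ≈ -0.48276)
((22**2 - 187)/(-56 + 2*(-20)))*F = ((22**2 - 187)/(-56 + 2*(-20)))*(-14/29) = ((484 - 187)/(-56 - 40))*(-14/29) = (297/(-96))*(-14/29) = (297*(-1/96))*(-14/29) = -99/32*(-14/29) = 693/464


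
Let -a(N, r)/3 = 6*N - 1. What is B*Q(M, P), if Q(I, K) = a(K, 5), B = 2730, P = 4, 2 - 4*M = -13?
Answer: -188370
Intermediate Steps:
M = 15/4 (M = 1/2 - 1/4*(-13) = 1/2 + 13/4 = 15/4 ≈ 3.7500)
a(N, r) = 3 - 18*N (a(N, r) = -3*(6*N - 1) = -3*(-1 + 6*N) = 3 - 18*N)
Q(I, K) = 3 - 18*K
B*Q(M, P) = 2730*(3 - 18*4) = 2730*(3 - 72) = 2730*(-69) = -188370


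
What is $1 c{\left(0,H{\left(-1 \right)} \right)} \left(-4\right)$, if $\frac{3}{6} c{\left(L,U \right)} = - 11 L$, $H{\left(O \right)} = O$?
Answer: $0$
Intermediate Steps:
$c{\left(L,U \right)} = - 22 L$ ($c{\left(L,U \right)} = 2 \left(- 11 L\right) = - 22 L$)
$1 c{\left(0,H{\left(-1 \right)} \right)} \left(-4\right) = 1 \left(-22\right) 0 \left(-4\right) = 1 \cdot 0 \left(-4\right) = 1 \cdot 0 = 0$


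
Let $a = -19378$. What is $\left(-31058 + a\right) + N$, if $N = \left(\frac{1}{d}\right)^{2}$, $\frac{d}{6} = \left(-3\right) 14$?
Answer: $- \frac{3202887743}{63504} \approx -50436.0$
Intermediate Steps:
$d = -252$ ($d = 6 \left(\left(-3\right) 14\right) = 6 \left(-42\right) = -252$)
$N = \frac{1}{63504}$ ($N = \left(\frac{1}{-252}\right)^{2} = \left(- \frac{1}{252}\right)^{2} = \frac{1}{63504} \approx 1.5747 \cdot 10^{-5}$)
$\left(-31058 + a\right) + N = \left(-31058 - 19378\right) + \frac{1}{63504} = -50436 + \frac{1}{63504} = - \frac{3202887743}{63504}$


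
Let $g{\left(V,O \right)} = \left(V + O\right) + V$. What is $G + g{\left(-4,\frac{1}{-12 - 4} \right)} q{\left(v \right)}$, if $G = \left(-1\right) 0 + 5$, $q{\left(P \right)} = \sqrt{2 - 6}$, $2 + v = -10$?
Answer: $5 - \frac{129 i}{8} \approx 5.0 - 16.125 i$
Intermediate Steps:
$v = -12$ ($v = -2 - 10 = -12$)
$q{\left(P \right)} = 2 i$ ($q{\left(P \right)} = \sqrt{-4} = 2 i$)
$g{\left(V,O \right)} = O + 2 V$ ($g{\left(V,O \right)} = \left(O + V\right) + V = O + 2 V$)
$G = 5$ ($G = 0 + 5 = 5$)
$G + g{\left(-4,\frac{1}{-12 - 4} \right)} q{\left(v \right)} = 5 + \left(\frac{1}{-12 - 4} + 2 \left(-4\right)\right) 2 i = 5 + \left(\frac{1}{-16} - 8\right) 2 i = 5 + \left(- \frac{1}{16} - 8\right) 2 i = 5 - \frac{129 \cdot 2 i}{16} = 5 - \frac{129 i}{8}$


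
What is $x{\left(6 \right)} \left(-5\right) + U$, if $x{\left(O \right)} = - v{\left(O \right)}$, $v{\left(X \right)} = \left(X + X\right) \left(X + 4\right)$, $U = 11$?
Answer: $611$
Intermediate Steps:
$v{\left(X \right)} = 2 X \left(4 + X\right)$
$x{\left(O \right)} = - 2 O \left(4 + O\right)$
$x{\left(6 \right)} \left(-5\right) + U = \left(-2\right) 6 \left(4 + 6\right) \left(-5\right) + 11 = \left(-2\right) 6 \cdot 10 \left(-5\right) + 11 = \left(-120\right) \left(-5\right) + 11 = 600 + 11 = 611$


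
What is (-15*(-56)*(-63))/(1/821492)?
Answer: -43473356640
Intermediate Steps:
(-15*(-56)*(-63))/(1/821492) = (840*(-63))/(1/821492) = -52920*821492 = -43473356640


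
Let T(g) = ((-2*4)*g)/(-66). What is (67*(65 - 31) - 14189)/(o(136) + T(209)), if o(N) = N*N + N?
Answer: -35733/55972 ≈ -0.63841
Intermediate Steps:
o(N) = N + N² (o(N) = N² + N = N + N²)
T(g) = 4*g/33 (T(g) = -8*g*(-1/66) = 4*g/33)
(67*(65 - 31) - 14189)/(o(136) + T(209)) = (67*(65 - 31) - 14189)/(136*(1 + 136) + (4/33)*209) = (67*34 - 14189)/(136*137 + 76/3) = (2278 - 14189)/(18632 + 76/3) = -11911/55972/3 = -11911*3/55972 = -35733/55972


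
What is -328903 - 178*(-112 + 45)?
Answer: -316977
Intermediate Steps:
-328903 - 178*(-112 + 45) = -328903 - 178*(-67) = -328903 - 1*(-11926) = -328903 + 11926 = -316977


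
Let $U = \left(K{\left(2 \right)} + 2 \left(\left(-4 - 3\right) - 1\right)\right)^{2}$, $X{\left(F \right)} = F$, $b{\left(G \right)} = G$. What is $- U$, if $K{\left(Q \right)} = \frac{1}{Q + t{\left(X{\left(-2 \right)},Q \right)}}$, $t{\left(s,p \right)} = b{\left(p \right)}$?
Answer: $- \frac{3969}{16} \approx -248.06$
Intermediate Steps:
$t{\left(s,p \right)} = p$
$K{\left(Q \right)} = \frac{1}{2 Q}$ ($K{\left(Q \right)} = \frac{1}{Q + Q} = \frac{1}{2 Q}$)
$U = \frac{3969}{16}$ ($U = \left(\frac{1}{2 \cdot 2} + 2 \left(\left(-4 - 3\right) - 1\right)\right)^{2} = \left(\frac{1}{2} \cdot \frac{1}{2} + 2 \left(-7 - 1\right)\right)^{2} = \left(\frac{1}{4} + 2 \left(-8\right)\right)^{2} = \left(\frac{1}{4} - 16\right)^{2} = \left(- \frac{63}{4}\right)^{2} = \frac{3969}{16} \approx 248.06$)
$- U = \left(-1\right) \frac{3969}{16} = - \frac{3969}{16}$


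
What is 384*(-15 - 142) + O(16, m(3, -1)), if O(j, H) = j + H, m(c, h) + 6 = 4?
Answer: -60274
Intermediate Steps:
m(c, h) = -2 (m(c, h) = -6 + 4 = -2)
O(j, H) = H + j
384*(-15 - 142) + O(16, m(3, -1)) = 384*(-15 - 142) + (-2 + 16) = 384*(-157) + 14 = -60288 + 14 = -60274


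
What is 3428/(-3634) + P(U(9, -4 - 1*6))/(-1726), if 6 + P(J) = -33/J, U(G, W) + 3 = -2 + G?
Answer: -11729887/12544568 ≈ -0.93506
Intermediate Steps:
U(G, W) = -5 + G (U(G, W) = -3 + (-2 + G) = -5 + G)
P(J) = -6 - 33/J
3428/(-3634) + P(U(9, -4 - 1*6))/(-1726) = 3428/(-3634) + (-6 - 33/(-5 + 9))/(-1726) = 3428*(-1/3634) + (-6 - 33/4)*(-1/1726) = -1714/1817 + (-6 - 33*¼)*(-1/1726) = -1714/1817 + (-6 - 33/4)*(-1/1726) = -1714/1817 - 57/4*(-1/1726) = -1714/1817 + 57/6904 = -11729887/12544568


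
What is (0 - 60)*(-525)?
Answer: 31500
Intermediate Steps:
(0 - 60)*(-525) = -60*(-525) = 31500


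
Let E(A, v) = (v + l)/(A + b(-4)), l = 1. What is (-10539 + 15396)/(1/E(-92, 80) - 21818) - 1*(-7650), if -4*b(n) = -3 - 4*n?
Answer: 18026478594/2356471 ≈ 7649.8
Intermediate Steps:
b(n) = ¾ + n (b(n) = -(-3 - 4*n)/4 = ¾ + n)
E(A, v) = (1 + v)/(-13/4 + A) (E(A, v) = (v + 1)/(A + (¾ - 4)) = (1 + v)/(A - 13/4) = (1 + v)/(-13/4 + A))
(-10539 + 15396)/(1/E(-92, 80) - 21818) - 1*(-7650) = (-10539 + 15396)/(1/(4*(1 + 80)/(-13 + 4*(-92))) - 21818) - 1*(-7650) = 4857/(1/(4*81/(-13 - 368)) - 21818) + 7650 = 4857/(1/(4*81/(-381)) - 21818) + 7650 = 4857/(1/(4*(-1/381)*81) - 21818) + 7650 = 4857/(1/(-108/127) - 21818) + 7650 = 4857/(-127/108 - 21818) + 7650 = 4857/(-2356471/108) + 7650 = 4857*(-108/2356471) + 7650 = -524556/2356471 + 7650 = 18026478594/2356471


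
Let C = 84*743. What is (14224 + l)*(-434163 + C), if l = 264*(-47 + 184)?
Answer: -18733276392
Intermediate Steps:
C = 62412
l = 36168 (l = 264*137 = 36168)
(14224 + l)*(-434163 + C) = (14224 + 36168)*(-434163 + 62412) = 50392*(-371751) = -18733276392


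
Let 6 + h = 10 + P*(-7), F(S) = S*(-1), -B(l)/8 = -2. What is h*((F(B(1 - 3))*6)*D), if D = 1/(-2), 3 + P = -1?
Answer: 1536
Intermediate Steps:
B(l) = 16 (B(l) = -8*(-2) = 16)
F(S) = -S
P = -4 (P = -3 - 1 = -4)
D = -½ ≈ -0.50000
h = 32 (h = -6 + (10 - 4*(-7)) = -6 + (10 + 28) = -6 + 38 = 32)
h*((F(B(1 - 3))*6)*D) = 32*((-1*16*6)*(-½)) = 32*(-16*6*(-½)) = 32*(-96*(-½)) = 32*48 = 1536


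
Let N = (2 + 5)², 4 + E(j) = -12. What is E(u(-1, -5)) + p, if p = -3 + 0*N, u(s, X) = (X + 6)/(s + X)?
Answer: -19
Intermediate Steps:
u(s, X) = (6 + X)/(X + s)
E(j) = -16 (E(j) = -4 - 12 = -16)
N = 49 (N = 7² = 49)
p = -3 (p = -3 + 0*49 = -3 + 0 = -3)
E(u(-1, -5)) + p = -16 - 3 = -19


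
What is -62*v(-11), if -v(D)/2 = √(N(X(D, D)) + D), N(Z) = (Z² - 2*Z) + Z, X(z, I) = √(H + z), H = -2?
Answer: 124*√(-24 - I*√13) ≈ 45.503 - 609.18*I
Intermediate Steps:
X(z, I) = √(-2 + z)
N(Z) = Z² - Z
v(D) = -2*√(D + √(-2 + D)*(-1 + √(-2 + D))) (v(D) = -2*√(√(-2 + D)*(-1 + √(-2 + D)) + D) = -2*√(D + √(-2 + D)*(-1 + √(-2 + D))))
-62*v(-11) = -(-124)*√(-2 - √(-2 - 11) + 2*(-11)) = -(-124)*√(-2 - √(-13) - 22) = -(-124)*√(-2 - I*√13 - 22) = -(-124)*√(-24 - I*√13) = 124*√(-24 - I*√13)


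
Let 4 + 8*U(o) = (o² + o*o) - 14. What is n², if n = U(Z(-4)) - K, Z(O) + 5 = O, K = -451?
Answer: 219961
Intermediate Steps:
Z(O) = -5 + O
U(o) = -9/4 + o²/4 (U(o) = -½ + ((o² + o*o) - 14)/8 = -½ + ((o² + o²) - 14)/8 = -½ + (2*o² - 14)/8 = -½ + (-14 + 2*o²)/8 = -½ + (-7/4 + o²/4) = -9/4 + o²/4)
n = 469 (n = (-9/4 + (-5 - 4)²/4) - 1*(-451) = (-9/4 + (¼)*(-9)²) + 451 = (-9/4 + (¼)*81) + 451 = (-9/4 + 81/4) + 451 = 18 + 451 = 469)
n² = 469² = 219961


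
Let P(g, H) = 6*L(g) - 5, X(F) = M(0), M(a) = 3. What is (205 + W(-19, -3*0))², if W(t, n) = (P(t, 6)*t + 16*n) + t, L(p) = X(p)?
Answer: 3721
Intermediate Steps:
X(F) = 3
L(p) = 3
P(g, H) = 13 (P(g, H) = 6*3 - 5 = 18 - 5 = 13)
W(t, n) = 14*t + 16*n (W(t, n) = (13*t + 16*n) + t = 14*t + 16*n)
(205 + W(-19, -3*0))² = (205 + (14*(-19) + 16*(-3*0)))² = (205 + (-266 + 16*0))² = (205 + (-266 + 0))² = (205 - 266)² = (-61)² = 3721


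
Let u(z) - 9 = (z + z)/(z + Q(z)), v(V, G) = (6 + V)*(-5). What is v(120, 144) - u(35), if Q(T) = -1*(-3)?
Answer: -12176/19 ≈ -640.84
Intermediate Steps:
Q(T) = 3
v(V, G) = -30 - 5*V
u(z) = 9 + 2*z/(3 + z) (u(z) = 9 + (z + z)/(z + 3) = 9 + (2*z)/(3 + z) = 9 + 2*z/(3 + z))
v(120, 144) - u(35) = (-30 - 5*120) - (27 + 11*35)/(3 + 35) = (-30 - 600) - (27 + 385)/38 = -630 - 412/38 = -630 - 1*206/19 = -630 - 206/19 = -12176/19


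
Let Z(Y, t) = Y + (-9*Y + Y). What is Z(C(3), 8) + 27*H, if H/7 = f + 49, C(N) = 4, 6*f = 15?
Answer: 19411/2 ≈ 9705.5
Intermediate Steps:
f = 5/2 (f = (⅙)*15 = 5/2 ≈ 2.5000)
H = 721/2 (H = 7*(5/2 + 49) = 7*(103/2) = 721/2 ≈ 360.50)
Z(Y, t) = -7*Y (Z(Y, t) = Y - 8*Y = -7*Y)
Z(C(3), 8) + 27*H = -7*4 + 27*(721/2) = -28 + 19467/2 = 19411/2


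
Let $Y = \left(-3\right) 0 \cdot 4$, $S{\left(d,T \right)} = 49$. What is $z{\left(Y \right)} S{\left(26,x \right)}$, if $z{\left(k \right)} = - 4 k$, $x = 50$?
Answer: $0$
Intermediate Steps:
$Y = 0$ ($Y = 0 \cdot 4 = 0$)
$z{\left(Y \right)} S{\left(26,x \right)} = \left(-4\right) 0 \cdot 49 = 0 \cdot 49 = 0$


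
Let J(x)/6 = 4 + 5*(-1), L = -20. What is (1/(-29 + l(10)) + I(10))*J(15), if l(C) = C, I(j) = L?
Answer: 2286/19 ≈ 120.32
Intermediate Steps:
I(j) = -20
J(x) = -6 (J(x) = 6*(4 + 5*(-1)) = 6*(4 - 5) = 6*(-1) = -6)
(1/(-29 + l(10)) + I(10))*J(15) = (1/(-29 + 10) - 20)*(-6) = (1/(-19) - 20)*(-6) = (-1/19 - 20)*(-6) = -381/19*(-6) = 2286/19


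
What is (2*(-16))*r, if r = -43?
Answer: 1376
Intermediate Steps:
(2*(-16))*r = (2*(-16))*(-43) = -32*(-43) = 1376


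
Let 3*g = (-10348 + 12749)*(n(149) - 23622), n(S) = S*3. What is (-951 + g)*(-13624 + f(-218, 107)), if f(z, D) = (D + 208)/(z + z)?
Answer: 27546541347051/109 ≈ 2.5272e+11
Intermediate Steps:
n(S) = 3*S
f(z, D) = (208 + D)/(2*z) (f(z, D) = (208 + D)/((2*z)) = (208 + D)*(1/(2*z)) = (208 + D)/(2*z))
g = -18547725 (g = ((-10348 + 12749)*(3*149 - 23622))/3 = (2401*(447 - 23622))/3 = (2401*(-23175))/3 = (⅓)*(-55643175) = -18547725)
(-951 + g)*(-13624 + f(-218, 107)) = (-951 - 18547725)*(-13624 + (½)*(208 + 107)/(-218)) = -18548676*(-13624 + (½)*(-1/218)*315) = -18548676*(-13624 - 315/436) = -18548676*(-5940379/436) = 27546541347051/109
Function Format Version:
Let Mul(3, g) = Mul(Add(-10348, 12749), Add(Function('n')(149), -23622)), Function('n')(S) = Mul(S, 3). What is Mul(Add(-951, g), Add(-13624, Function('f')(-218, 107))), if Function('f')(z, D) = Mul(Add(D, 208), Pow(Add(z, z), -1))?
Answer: Rational(27546541347051, 109) ≈ 2.5272e+11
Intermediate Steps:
Function('n')(S) = Mul(3, S)
Function('f')(z, D) = Mul(Rational(1, 2), Pow(z, -1), Add(208, D)) (Function('f')(z, D) = Mul(Add(208, D), Pow(Mul(2, z), -1)) = Mul(Add(208, D), Mul(Rational(1, 2), Pow(z, -1))) = Mul(Rational(1, 2), Pow(z, -1), Add(208, D)))
g = -18547725 (g = Mul(Rational(1, 3), Mul(Add(-10348, 12749), Add(Mul(3, 149), -23622))) = Mul(Rational(1, 3), Mul(2401, Add(447, -23622))) = Mul(Rational(1, 3), Mul(2401, -23175)) = Mul(Rational(1, 3), -55643175) = -18547725)
Mul(Add(-951, g), Add(-13624, Function('f')(-218, 107))) = Mul(Add(-951, -18547725), Add(-13624, Mul(Rational(1, 2), Pow(-218, -1), Add(208, 107)))) = Mul(-18548676, Add(-13624, Mul(Rational(1, 2), Rational(-1, 218), 315))) = Mul(-18548676, Add(-13624, Rational(-315, 436))) = Mul(-18548676, Rational(-5940379, 436)) = Rational(27546541347051, 109)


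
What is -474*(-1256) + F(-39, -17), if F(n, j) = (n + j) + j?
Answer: 595271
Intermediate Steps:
F(n, j) = n + 2*j (F(n, j) = (j + n) + j = n + 2*j)
-474*(-1256) + F(-39, -17) = -474*(-1256) + (-39 + 2*(-17)) = 595344 + (-39 - 34) = 595344 - 73 = 595271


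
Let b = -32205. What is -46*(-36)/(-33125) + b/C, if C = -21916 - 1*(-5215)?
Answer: 18230417/9705625 ≈ 1.8783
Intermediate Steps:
C = -16701 (C = -21916 + 5215 = -16701)
-46*(-36)/(-33125) + b/C = -46*(-36)/(-33125) - 32205/(-16701) = 1656*(-1/33125) - 32205*(-1/16701) = -1656/33125 + 565/293 = 18230417/9705625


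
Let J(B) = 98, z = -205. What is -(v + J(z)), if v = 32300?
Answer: -32398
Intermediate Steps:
-(v + J(z)) = -(32300 + 98) = -1*32398 = -32398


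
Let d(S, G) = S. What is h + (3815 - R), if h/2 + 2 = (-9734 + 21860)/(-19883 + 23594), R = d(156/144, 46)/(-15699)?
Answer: 889622972989/233035956 ≈ 3817.5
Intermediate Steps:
R = -13/188388 (R = (156/144)/(-15699) = (156*(1/144))*(-1/15699) = (13/12)*(-1/15699) = -13/188388 ≈ -6.9006e-5)
h = 3136/1237 (h = -4 + 2*((-9734 + 21860)/(-19883 + 23594)) = -4 + 2*(12126/3711) = -4 + 2*(12126*(1/3711)) = -4 + 2*(4042/1237) = -4 + 8084/1237 = 3136/1237 ≈ 2.5352)
h + (3815 - R) = 3136/1237 + (3815 - 1*(-13/188388)) = 3136/1237 + (3815 + 13/188388) = 3136/1237 + 718700233/188388 = 889622972989/233035956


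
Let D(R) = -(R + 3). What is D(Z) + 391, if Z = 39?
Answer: 349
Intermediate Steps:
D(R) = -3 - R (D(R) = -(3 + R) = -3 - R)
D(Z) + 391 = (-3 - 1*39) + 391 = (-3 - 39) + 391 = -42 + 391 = 349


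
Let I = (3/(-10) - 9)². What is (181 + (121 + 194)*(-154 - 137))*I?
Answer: -197811279/25 ≈ -7.9124e+6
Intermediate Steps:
I = 8649/100 (I = (3*(-⅒) - 9)² = (-3/10 - 9)² = (-93/10)² = 8649/100 ≈ 86.490)
(181 + (121 + 194)*(-154 - 137))*I = (181 + (121 + 194)*(-154 - 137))*(8649/100) = (181 + 315*(-291))*(8649/100) = (181 - 91665)*(8649/100) = -91484*8649/100 = -197811279/25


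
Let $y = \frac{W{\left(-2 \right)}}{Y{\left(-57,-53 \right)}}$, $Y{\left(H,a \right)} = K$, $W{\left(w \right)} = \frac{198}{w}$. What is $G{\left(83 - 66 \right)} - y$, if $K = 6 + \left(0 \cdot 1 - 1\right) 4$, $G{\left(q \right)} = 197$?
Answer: $\frac{493}{2} \approx 246.5$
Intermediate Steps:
$K = 2$ ($K = 6 + \left(0 - 1\right) 4 = 6 - 4 = 2$)
$Y{\left(H,a \right)} = 2$
$y = - \frac{99}{2}$ ($y = \frac{198 \frac{1}{-2}}{2} = 198 \left(- \frac{1}{2}\right) \frac{1}{2} = \left(-99\right) \frac{1}{2} = - \frac{99}{2} \approx -49.5$)
$G{\left(83 - 66 \right)} - y = 197 - - \frac{99}{2} = 197 + \frac{99}{2} = \frac{493}{2}$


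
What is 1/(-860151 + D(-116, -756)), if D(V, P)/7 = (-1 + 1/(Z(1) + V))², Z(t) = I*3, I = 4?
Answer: -10816/9303316041 ≈ -1.1626e-6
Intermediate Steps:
Z(t) = 12 (Z(t) = 4*3 = 12)
D(V, P) = 7*(-1 + 1/(12 + V))²
1/(-860151 + D(-116, -756)) = 1/(-860151 + 7*(11 - 116)²/(12 - 116)²) = 1/(-860151 + 7*(-105)²/(-104)²) = 1/(-860151 + 7*11025*(1/10816)) = 1/(-860151 + 77175/10816) = 1/(-9303316041/10816) = -10816/9303316041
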